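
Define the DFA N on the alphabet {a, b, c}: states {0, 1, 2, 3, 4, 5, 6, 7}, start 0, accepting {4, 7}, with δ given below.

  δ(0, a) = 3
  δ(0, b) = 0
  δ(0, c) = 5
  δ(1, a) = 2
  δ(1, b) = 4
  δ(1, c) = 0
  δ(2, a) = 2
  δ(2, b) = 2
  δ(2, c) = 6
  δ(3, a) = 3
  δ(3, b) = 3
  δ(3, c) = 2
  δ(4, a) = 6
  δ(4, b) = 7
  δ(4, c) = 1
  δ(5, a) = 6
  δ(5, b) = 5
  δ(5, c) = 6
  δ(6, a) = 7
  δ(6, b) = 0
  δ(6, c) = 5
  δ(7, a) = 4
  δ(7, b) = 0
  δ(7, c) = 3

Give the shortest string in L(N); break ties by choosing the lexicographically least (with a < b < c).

caa

A breadth-first search from 0 reaches an accepting state first via the path 0 → 5 → 6 → 7 on input caa.
No string of length < 3 is accepted (BFS exhausts all shorter strings without reaching an accepting state), and caa is the lexicographically least accepting string of length 3.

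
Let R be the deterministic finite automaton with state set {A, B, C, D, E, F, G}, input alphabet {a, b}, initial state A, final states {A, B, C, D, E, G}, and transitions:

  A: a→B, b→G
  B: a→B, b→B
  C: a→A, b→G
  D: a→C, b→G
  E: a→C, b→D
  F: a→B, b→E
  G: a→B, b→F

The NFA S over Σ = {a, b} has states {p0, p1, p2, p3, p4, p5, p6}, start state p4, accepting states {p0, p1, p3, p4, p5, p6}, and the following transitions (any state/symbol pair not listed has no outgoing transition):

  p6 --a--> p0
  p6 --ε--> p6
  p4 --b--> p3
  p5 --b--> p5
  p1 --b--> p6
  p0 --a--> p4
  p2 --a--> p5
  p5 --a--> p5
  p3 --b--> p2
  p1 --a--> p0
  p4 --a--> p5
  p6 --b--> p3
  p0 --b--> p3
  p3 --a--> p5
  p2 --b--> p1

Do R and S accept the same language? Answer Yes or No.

Exploring the product automaton R × S from the start pair (A, p4), following both machines on each input symbol, reaches 7 state pairs: (A, p4), (B, p5), (G, p3), (F, p2), (E, p1), (C, p0), (D, p6).
R accepts in {A, B, C, D, E, G} and S accepts in {p0, p1, p3, p4, p5, p6}. In every reachable pair the two components are either both accepting — (A, p4), (B, p5), (G, p3), (E, p1), (C, p0), (D, p6) — or both non-accepting, so no string is accepted by exactly one of the machines: L(R) \ L(S) and L(S) \ L(R) are both empty.
Hence every string is accepted by R iff it is accepted by S, and the two languages coincide.

Yes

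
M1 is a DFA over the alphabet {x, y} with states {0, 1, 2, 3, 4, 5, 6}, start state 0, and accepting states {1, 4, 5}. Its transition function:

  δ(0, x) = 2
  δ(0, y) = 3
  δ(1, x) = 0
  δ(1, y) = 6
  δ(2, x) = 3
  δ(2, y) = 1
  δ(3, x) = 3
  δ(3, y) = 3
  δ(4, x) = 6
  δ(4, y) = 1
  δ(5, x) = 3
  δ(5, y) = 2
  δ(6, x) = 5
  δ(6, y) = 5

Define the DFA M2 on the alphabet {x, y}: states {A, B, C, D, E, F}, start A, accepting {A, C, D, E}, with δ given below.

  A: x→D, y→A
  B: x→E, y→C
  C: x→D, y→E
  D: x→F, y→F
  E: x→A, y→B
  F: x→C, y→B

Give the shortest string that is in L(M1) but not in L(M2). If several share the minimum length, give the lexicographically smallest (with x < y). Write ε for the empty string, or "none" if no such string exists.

xy

The string xy is accepted by M1 but not by M2.
No shorter string lies in the difference, and xy is the lexicographically first length-2 string in L(M1) \ L(M2).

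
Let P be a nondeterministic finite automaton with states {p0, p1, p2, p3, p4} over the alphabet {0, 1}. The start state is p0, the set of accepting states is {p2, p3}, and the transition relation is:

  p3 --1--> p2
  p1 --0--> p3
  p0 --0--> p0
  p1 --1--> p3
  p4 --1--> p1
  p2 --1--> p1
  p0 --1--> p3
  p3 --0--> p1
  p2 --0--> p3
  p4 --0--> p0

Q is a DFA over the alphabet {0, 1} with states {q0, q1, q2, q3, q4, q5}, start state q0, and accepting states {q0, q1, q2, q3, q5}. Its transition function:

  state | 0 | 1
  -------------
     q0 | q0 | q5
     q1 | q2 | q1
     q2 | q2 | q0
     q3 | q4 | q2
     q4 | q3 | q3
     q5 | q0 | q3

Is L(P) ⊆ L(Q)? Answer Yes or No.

The string 110 is in L(P) but not in L(Q).
So L(P) ⊄ L(Q).

No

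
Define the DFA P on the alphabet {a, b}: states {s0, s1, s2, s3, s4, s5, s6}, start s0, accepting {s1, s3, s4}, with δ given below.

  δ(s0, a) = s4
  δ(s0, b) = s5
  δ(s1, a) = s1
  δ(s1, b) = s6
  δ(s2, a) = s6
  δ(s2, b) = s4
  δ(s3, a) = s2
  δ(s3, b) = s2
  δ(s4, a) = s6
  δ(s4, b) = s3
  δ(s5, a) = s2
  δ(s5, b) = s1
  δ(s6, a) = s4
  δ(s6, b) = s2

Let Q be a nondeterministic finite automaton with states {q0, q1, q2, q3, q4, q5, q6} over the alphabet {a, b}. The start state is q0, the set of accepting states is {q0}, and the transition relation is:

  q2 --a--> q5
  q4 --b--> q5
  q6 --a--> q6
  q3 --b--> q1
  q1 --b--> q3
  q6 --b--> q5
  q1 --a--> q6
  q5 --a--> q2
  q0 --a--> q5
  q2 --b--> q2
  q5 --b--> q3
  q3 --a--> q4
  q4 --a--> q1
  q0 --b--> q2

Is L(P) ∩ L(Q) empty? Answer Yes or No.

Exploring the product automaton P × Q from the start pair (s0, q0), following both machines on each input symbol, reaches 26 state pairs: (s0, q0), (s4, q5), (s5, q2), (s6, q2), (s3, q3), (s2, q5), (s1, q2), (s2, q2), (s2, q4), (s2, q1), (s4, q3), (s1, q5), (s6, q5), (s4, q2), (s6, q1), (s6, q6), (s6, q4), (s3, q1), (s6, q3), (s2, q3), (s3, q2), (s4, q6), (s4, q1), (s2, q6), (s4, q4), (s3, q5).
P accepts in {s1, s3, s4} and Q accepts in {q0}; no reachable pair has both components accepting, so no string drives both machines to acceptance simultaneously and L(P) ∩ L(Q) = ∅.
So no string is accepted by both, and the intersection is empty.

Yes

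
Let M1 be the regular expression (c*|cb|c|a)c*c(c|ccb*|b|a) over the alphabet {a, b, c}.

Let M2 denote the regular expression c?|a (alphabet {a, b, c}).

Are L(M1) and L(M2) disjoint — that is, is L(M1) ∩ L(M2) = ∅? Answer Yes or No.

Yes

Converting the expression M1 to a DFA (subset construction, then merging equivalent states) gives the minimal DFA with states {r0, r1, r2, r3, r4, r5, r6, r7, r8, r9}, start state r0, accepting states {r5, r6, r7, r8, r9} and transitions r0: a→r1, b→r2, c→r3; r1: a→r2, b→r2, c→r4; r2: a→r2, b→r2, c→r2; r3: a→r5, b→r6, c→r7; r4: a→r5, b→r5, c→r7; r5: a→r2, b→r2, c→r2; r6: a→r2, b→r2, c→r4; r7: a→r5, b→r5, c→r8; r8: a→r5, b→r9, c→r8; r9: a→r2, b→r9, c→r2.
Converting the expression M2 to a DFA (subset construction, then merging equivalent states) gives the minimal DFA with states {t0, t1, t2}, start state t0, accepting states {t0, t1} and transitions t0: a→t1, b→t2, c→t1; t1: a→t2, b→t2, c→t2; t2: a→t2, b→t2, c→t2.
Exploring the product automaton M1 × M2 from the start pair (r0, t0), following both machines on each input symbol, reaches 10 state pairs: (r0, t0), (r1, t1), (r2, t2), (r3, t1), (r4, t2), (r5, t2), (r6, t2), (r7, t2), (r8, t2), (r9, t2).
M1 accepts in {r5, r6, r7, r8, r9} and M2 accepts in {t0, t1}; no reachable pair has both components accepting, so no string drives both machines to acceptance simultaneously and L(M1) ∩ L(M2) = ∅.
So no string is accepted by both, and the intersection is empty.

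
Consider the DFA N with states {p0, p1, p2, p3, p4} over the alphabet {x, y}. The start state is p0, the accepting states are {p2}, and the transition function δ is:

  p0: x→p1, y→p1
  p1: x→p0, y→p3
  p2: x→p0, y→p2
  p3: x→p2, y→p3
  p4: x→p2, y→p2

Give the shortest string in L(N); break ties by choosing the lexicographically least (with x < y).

xyx

A breadth-first search from p0 reaches an accepting state first via the path p0 → p1 → p3 → p2 on input xyx.
No string of length < 3 is accepted (BFS exhausts all shorter strings without reaching an accepting state), and xyx is the lexicographically least accepting string of length 3.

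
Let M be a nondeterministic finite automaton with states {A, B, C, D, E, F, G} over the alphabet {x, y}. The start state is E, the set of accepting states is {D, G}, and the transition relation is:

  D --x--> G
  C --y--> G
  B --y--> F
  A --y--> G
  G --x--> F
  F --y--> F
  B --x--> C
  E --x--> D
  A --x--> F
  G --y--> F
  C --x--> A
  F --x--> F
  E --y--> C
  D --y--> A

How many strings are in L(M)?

The useful subgraph on states {A, C, D, E, G} is acyclic, so L(M) is finite; the longest accepting path visits 4 useful states, giving maximum string length 3.
Counting accepting paths from E by length: 1 of length 1, 2 of length 2, 2 of length 3. Total 5.

5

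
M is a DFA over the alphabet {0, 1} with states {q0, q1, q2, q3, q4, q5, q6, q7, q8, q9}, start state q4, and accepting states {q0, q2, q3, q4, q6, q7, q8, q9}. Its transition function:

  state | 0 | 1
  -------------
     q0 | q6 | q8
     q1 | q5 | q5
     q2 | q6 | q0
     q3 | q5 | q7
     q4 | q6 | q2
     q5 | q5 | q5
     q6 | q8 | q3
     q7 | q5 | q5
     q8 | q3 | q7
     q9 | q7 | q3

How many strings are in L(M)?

28

The useful subgraph on states {q0, q2, q3, q4, q6, q7, q8} is acyclic, so L(M) is finite; the longest accepting path visits 7 useful states, giving maximum string length 6.
Counting accepting paths from q4 by length: 1 of length 0, 2 of length 1, 4 of length 2, 7 of length 3, 8 of length 4, 5 of length 5, 1 of length 6. Total 28.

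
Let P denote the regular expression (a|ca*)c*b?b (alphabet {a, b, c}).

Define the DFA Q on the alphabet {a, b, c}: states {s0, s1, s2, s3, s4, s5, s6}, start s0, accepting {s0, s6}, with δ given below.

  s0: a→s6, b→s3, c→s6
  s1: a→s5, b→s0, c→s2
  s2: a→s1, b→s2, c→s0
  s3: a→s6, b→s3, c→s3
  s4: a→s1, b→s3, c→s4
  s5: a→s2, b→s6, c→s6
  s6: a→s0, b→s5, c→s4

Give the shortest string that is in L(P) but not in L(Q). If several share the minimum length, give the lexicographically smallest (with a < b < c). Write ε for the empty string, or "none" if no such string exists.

The string ab is accepted by P but not by Q.
No shorter string lies in the difference, and ab is the lexicographically first length-2 string in L(P) \ L(Q).

ab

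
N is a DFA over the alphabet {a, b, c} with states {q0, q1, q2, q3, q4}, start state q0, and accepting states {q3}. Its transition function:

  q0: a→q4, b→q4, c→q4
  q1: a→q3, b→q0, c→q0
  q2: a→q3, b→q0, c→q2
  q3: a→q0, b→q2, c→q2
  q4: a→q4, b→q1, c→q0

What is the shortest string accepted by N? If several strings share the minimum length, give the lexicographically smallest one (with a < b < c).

aba

A breadth-first search from q0 reaches an accepting state first via the path q0 → q4 → q1 → q3 on input aba.
No string of length < 3 is accepted (BFS exhausts all shorter strings without reaching an accepting state), and aba is the lexicographically least accepting string of length 3.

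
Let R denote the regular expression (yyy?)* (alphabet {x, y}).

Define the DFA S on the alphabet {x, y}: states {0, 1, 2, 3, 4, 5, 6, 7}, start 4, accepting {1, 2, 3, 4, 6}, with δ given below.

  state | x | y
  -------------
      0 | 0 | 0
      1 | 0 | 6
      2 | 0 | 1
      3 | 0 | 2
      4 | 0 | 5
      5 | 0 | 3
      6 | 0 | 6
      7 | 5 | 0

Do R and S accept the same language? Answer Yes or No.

Converting the expression R to a DFA (subset construction, then merging equivalent states) gives the minimal DFA with states {r0, r1, r2, r3}, start state r0, accepting states {r0, r3} and transitions r0: x→r1, y→r2; r1: x→r1, y→r1; r2: x→r1, y→r3; r3: x→r1, y→r3.
Exploring the product automaton R × S from the start pair (r0, 4), following both machines on each input symbol, reaches 7 state pairs: (r0, 4), (r1, 0), (r2, 5), (r3, 3), (r3, 2), (r3, 1), (r3, 6).
R accepts in {r0, r3} and S accepts in {1, 2, 3, 4, 6}. In every reachable pair the two components are either both accepting — (r0, 4), (r3, 3), (r3, 2), (r3, 1), (r3, 6) — or both non-accepting, so no string is accepted by exactly one of the machines: L(R) \ L(S) and L(S) \ L(R) are both empty.
Hence every string is accepted by R iff it is accepted by S, and the two languages coincide.

Yes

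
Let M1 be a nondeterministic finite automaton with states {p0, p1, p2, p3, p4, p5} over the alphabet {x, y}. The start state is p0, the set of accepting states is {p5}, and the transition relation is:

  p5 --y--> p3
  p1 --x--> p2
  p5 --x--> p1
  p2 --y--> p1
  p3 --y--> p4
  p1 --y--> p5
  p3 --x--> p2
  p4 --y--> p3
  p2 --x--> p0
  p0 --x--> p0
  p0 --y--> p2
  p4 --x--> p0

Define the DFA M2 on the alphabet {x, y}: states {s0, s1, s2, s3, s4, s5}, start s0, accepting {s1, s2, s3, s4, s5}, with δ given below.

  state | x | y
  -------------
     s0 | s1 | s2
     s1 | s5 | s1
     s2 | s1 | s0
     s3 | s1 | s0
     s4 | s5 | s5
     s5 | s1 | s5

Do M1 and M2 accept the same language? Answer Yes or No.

No

The string x is accepted by M2 but rejected by M1.
So L(M1) ≠ L(M2).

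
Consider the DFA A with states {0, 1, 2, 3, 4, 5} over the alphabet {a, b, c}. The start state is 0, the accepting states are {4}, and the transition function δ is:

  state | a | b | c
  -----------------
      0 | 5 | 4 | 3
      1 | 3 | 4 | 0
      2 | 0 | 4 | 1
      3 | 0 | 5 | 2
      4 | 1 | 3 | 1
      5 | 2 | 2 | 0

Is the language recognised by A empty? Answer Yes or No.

The string b is accepted: the run 0 → 4 ends in the accepting state 4.
Since at least one string is accepted, L(A) is not empty.

No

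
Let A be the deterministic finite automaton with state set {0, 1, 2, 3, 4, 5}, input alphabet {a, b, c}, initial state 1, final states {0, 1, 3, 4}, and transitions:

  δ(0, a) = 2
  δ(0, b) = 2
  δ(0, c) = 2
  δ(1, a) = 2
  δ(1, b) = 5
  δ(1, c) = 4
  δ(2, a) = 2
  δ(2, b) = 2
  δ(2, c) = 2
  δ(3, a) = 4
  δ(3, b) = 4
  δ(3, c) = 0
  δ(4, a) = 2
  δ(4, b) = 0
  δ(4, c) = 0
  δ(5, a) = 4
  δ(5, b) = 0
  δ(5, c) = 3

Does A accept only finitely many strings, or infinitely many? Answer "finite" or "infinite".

finite

The useful states (reachable from 1 and able to reach an accepting state) are {0, 1, 3, 4, 5}.
Restricted to these states the transition graph has no cycle, so every accepting path has bounded length and L is finite.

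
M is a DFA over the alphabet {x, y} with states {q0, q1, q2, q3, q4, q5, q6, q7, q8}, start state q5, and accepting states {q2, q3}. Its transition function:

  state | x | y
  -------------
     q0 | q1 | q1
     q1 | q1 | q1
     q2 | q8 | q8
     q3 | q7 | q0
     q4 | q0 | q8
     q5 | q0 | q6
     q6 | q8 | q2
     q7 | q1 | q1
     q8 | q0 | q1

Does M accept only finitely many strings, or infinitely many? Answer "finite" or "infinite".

The useful states (reachable from q5 and able to reach an accepting state) are {q2, q5, q6}.
Restricted to these states the transition graph has no cycle, so every accepting path has bounded length and L is finite.

finite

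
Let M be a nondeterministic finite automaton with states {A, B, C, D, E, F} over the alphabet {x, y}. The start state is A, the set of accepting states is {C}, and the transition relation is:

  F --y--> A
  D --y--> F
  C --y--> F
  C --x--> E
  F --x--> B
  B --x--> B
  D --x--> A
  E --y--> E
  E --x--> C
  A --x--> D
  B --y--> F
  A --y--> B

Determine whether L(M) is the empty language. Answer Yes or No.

Yes

The states reachable from the start state are {A, B, D, F}.
None of the accepting states {C} is reachable, so no string is accepted and L(M) = ∅.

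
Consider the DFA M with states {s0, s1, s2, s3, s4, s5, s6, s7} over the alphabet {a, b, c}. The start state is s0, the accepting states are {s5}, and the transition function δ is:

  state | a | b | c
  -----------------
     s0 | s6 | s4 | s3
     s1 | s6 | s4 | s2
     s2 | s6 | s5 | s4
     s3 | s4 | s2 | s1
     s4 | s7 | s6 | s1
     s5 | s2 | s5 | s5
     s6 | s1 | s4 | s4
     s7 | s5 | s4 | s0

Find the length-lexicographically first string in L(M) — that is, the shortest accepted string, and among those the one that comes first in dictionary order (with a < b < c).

A breadth-first search from s0 reaches an accepting state first via the path s0 → s4 → s7 → s5 on input baa.
No string of length < 3 is accepted (BFS exhausts all shorter strings without reaching an accepting state), and baa is the lexicographically least accepting string of length 3.

baa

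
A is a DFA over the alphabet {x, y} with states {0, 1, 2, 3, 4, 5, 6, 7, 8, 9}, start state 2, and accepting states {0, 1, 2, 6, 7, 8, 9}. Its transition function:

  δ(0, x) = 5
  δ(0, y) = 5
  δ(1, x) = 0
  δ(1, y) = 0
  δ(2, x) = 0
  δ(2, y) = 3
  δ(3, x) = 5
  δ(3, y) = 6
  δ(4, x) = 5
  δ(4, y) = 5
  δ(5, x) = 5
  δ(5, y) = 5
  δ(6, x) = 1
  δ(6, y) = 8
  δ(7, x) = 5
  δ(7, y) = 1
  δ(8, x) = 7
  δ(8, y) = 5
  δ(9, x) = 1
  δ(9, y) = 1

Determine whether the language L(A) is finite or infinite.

finite

The useful states (reachable from 2 and able to reach an accepting state) are {0, 1, 2, 3, 6, 7, 8}.
Restricted to these states the transition graph has no cycle, so every accepting path has bounded length and L is finite.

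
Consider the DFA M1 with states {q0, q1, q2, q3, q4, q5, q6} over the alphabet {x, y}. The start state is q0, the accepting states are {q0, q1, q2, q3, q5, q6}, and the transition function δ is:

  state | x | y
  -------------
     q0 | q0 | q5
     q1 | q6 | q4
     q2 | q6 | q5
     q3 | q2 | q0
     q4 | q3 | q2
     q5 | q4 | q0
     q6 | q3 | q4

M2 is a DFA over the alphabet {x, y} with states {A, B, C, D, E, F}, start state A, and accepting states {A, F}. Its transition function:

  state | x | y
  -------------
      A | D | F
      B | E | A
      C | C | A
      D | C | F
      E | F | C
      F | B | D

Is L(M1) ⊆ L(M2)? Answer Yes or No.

No

The string x is in L(M1) but not in L(M2).
So L(M1) ⊄ L(M2).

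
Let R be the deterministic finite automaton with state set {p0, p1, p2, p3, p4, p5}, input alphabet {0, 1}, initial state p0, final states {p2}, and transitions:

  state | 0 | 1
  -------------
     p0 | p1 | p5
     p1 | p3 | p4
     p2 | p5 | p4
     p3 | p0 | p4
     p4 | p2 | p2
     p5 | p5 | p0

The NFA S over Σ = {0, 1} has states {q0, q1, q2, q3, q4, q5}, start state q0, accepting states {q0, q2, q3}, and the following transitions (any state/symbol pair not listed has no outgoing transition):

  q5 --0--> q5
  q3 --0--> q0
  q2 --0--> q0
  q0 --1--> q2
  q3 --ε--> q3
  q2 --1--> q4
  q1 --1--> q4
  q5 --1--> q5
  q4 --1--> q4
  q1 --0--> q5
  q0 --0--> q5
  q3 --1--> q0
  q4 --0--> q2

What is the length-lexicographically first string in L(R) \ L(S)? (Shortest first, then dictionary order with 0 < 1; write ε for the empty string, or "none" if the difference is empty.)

010

The string 010 is accepted by R but not by S.
No shorter string lies in the difference, and 010 is the lexicographically first length-3 string in L(R) \ L(S).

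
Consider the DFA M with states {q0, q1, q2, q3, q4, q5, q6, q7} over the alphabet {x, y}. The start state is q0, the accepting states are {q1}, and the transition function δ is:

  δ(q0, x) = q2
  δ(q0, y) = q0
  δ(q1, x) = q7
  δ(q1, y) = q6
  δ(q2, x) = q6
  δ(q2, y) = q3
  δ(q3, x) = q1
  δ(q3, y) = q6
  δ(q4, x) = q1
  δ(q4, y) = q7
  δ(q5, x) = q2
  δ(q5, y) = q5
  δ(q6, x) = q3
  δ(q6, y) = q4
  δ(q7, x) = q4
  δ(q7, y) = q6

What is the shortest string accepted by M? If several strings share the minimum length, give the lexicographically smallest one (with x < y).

xyx

A breadth-first search from q0 reaches an accepting state first via the path q0 → q2 → q3 → q1 on input xyx.
No string of length < 3 is accepted (BFS exhausts all shorter strings without reaching an accepting state), and xyx is the lexicographically least accepting string of length 3.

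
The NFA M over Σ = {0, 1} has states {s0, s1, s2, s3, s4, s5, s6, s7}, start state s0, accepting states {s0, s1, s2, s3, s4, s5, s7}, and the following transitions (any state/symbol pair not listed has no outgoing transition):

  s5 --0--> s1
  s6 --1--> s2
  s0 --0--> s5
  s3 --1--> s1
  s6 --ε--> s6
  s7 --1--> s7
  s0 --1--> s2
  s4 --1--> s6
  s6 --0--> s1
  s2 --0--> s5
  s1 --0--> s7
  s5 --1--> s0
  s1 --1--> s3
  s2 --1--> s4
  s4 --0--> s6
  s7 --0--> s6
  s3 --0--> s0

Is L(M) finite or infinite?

State s0 is reachable from the start and can reach an accepting state, and it lies on the cycle s0 → s2 → s4 → s6 → s1 → s3 → s0.
Traversing that cycle any number of times yields accepted strings of unbounded length, so the language is infinite.

infinite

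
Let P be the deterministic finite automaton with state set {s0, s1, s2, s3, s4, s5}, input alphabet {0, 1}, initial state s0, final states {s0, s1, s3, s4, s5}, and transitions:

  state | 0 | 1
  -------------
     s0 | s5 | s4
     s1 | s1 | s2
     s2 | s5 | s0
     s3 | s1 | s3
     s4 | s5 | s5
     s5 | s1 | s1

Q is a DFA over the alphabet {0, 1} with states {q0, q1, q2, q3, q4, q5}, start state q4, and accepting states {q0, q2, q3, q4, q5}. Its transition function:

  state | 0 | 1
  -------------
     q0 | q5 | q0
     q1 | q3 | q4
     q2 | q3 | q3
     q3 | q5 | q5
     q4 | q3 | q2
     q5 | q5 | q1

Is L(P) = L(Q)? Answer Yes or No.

Exploring the product automaton P × Q from the start pair (s0, q4), following both machines on each input symbol, reaches 5 state pairs: (s0, q4), (s5, q3), (s4, q2), (s1, q5), (s2, q1).
P accepts in {s0, s1, s3, s4, s5} and Q accepts in {q0, q2, q3, q4, q5}. In every reachable pair the two components are either both accepting — (s0, q4), (s5, q3), (s4, q2), (s1, q5) — or both non-accepting, so no string is accepted by exactly one of the machines: L(P) \ L(Q) and L(Q) \ L(P) are both empty.
Hence every string is accepted by P iff it is accepted by Q, and the two languages coincide.

Yes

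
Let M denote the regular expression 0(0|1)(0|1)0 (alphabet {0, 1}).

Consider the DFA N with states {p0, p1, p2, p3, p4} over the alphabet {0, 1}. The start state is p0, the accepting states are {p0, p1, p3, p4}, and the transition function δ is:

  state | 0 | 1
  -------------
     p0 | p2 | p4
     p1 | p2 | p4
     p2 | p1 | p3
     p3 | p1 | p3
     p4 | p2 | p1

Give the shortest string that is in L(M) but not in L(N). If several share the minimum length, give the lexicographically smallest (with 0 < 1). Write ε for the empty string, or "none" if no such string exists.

The string 0010 is accepted by M but not by N.
No shorter string lies in the difference, and 0010 is the lexicographically first length-4 string in L(M) \ L(N).

0010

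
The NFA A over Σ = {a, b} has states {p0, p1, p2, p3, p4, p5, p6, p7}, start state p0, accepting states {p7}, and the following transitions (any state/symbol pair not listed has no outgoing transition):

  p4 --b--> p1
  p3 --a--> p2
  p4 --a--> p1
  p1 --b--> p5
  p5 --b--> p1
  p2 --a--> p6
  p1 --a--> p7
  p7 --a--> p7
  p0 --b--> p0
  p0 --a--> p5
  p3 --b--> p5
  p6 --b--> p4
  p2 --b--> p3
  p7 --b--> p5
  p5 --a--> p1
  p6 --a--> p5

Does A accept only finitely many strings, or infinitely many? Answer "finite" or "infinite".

State p0 is reachable from the start and can reach an accepting state, and it lies on the cycle p0 → p0.
Traversing that cycle any number of times yields accepted strings of unbounded length, so the language is infinite.

infinite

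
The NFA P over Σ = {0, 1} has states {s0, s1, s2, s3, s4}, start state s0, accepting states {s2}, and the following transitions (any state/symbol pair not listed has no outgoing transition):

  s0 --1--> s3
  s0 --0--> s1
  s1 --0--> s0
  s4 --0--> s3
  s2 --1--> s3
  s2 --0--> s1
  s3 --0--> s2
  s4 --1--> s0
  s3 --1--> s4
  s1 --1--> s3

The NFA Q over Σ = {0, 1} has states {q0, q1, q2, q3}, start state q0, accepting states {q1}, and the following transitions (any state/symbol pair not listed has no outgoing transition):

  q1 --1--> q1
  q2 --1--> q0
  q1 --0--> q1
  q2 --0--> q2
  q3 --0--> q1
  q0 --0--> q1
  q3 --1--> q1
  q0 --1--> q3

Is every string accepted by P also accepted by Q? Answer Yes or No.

Exploring the product automaton P × Q from the start pair (s0, q0), following both machines on each input symbol, reaches 7 state pairs: (s0, q0), (s1, q1), (s3, q3), (s0, q1), (s3, q1), (s2, q1), (s4, q1).
P accepts in {s2} and Q accepts in {q1}. The reachable pairs whose P-component is accepting are (s2, q1); in each of them the Q-component is accepting too, so the product for L(P) \ L(Q) (P-component accepting, Q-component rejecting) has no reachable accepting pair and the difference is empty.
Hence every string in L(P) is also in L(Q).

Yes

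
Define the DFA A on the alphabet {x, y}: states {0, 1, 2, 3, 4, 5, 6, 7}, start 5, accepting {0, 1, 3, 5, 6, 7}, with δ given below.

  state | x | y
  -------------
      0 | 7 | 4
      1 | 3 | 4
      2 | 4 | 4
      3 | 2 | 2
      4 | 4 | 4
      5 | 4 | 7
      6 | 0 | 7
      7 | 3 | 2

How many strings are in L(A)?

3

The useful subgraph on states {3, 5, 7} is acyclic, so L(A) is finite; the longest accepting path visits 3 useful states, giving maximum string length 2.
Counting accepting paths from 5 by length: 1 of length 0, 1 of length 1, 1 of length 2. Total 3.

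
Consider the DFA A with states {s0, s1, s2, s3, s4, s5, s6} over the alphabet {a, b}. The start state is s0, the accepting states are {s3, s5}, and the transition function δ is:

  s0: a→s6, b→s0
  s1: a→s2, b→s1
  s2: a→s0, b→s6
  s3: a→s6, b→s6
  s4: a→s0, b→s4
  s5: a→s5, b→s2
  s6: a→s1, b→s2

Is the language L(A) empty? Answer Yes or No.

The states reachable from the start state are {s0, s1, s2, s6}.
None of the accepting states {s3, s5} is reachable, so no string is accepted and L(A) = ∅.

Yes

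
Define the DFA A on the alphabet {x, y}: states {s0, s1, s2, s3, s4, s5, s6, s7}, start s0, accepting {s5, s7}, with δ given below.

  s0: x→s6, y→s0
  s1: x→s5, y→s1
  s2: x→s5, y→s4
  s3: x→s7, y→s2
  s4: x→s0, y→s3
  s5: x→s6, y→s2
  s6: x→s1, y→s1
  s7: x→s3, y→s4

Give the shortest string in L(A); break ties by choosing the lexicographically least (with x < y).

A breadth-first search from s0 reaches an accepting state first via the path s0 → s6 → s1 → s5 on input xxx.
No string of length < 3 is accepted (BFS exhausts all shorter strings without reaching an accepting state), and xxx is the lexicographically least accepting string of length 3.

xxx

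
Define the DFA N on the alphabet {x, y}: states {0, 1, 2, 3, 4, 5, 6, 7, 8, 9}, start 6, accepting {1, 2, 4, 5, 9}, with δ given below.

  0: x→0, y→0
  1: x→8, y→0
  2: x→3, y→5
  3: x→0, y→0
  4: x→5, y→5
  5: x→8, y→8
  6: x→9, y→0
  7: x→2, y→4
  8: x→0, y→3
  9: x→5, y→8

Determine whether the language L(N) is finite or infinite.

The useful states (reachable from 6 and able to reach an accepting state) are {5, 6, 9}.
Restricted to these states the transition graph has no cycle, so every accepting path has bounded length and L is finite.

finite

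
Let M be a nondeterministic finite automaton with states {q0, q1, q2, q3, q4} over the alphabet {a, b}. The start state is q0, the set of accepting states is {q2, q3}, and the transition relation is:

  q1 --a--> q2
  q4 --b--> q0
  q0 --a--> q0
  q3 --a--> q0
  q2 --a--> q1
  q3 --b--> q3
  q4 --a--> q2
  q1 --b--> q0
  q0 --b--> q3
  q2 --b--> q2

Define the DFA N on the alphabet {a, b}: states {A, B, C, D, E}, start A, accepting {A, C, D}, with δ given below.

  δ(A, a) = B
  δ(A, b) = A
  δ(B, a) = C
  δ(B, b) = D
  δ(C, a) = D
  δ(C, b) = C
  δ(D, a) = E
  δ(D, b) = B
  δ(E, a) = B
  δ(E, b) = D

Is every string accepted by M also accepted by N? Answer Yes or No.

The string abb is in L(M) but not in L(N).
So L(M) ⊄ L(N).

No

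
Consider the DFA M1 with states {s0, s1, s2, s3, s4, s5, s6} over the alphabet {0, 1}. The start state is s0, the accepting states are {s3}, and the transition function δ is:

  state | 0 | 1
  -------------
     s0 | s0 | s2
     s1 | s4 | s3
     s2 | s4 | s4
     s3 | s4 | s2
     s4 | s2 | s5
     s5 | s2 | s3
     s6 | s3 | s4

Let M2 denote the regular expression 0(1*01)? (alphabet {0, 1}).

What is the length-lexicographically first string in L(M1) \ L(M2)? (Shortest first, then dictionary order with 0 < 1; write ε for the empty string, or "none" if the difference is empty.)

1011

The string 1011 is accepted by M1 but not by M2.
No shorter string lies in the difference, and 1011 is the lexicographically first length-4 string in L(M1) \ L(M2).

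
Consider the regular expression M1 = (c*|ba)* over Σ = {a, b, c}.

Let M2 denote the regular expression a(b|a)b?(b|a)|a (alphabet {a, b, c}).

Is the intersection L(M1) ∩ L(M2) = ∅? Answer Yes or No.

Yes

Converting the expression M1 to a DFA (subset construction, then merging equivalent states) gives the minimal DFA with states {r0, r1, r2}, start state r0, accepting states {r0} and transitions r0: a→r1, b→r2, c→r0; r1: a→r1, b→r1, c→r1; r2: a→r0, b→r1, c→r1.
Converting the expression M2 to a DFA (subset construction, then merging equivalent states) gives the minimal DFA with states {t0, t1, t2, t3, t4, t5}, start state t0, accepting states {t1, t4, t5} and transitions t0: a→t1, b→t2, c→t2; t1: a→t3, b→t3, c→t2; t2: a→t2, b→t2, c→t2; t3: a→t4, b→t5, c→t2; t4: a→t2, b→t2, c→t2; t5: a→t4, b→t4, c→t2.
Exploring the product automaton M1 × M2 from the start pair (r0, t0), following both machines on each input symbol, reaches 8 state pairs: (r0, t0), (r1, t1), (r2, t2), (r0, t2), (r1, t3), (r1, t2), (r1, t4), (r1, t5).
M1 accepts in {r0} and M2 accepts in {t1, t4, t5}; no reachable pair has both components accepting, so no string drives both machines to acceptance simultaneously and L(M1) ∩ L(M2) = ∅.
So no string is accepted by both, and the intersection is empty.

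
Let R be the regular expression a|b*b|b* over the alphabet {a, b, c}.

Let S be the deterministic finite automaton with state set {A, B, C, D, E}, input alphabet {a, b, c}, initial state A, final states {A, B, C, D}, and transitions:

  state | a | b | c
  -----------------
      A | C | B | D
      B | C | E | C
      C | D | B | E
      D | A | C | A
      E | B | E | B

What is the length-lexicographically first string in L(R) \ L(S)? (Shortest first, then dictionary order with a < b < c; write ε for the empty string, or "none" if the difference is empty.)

bb

The string bb is accepted by R but not by S.
No shorter string lies in the difference, and bb is the lexicographically first length-2 string in L(R) \ L(S).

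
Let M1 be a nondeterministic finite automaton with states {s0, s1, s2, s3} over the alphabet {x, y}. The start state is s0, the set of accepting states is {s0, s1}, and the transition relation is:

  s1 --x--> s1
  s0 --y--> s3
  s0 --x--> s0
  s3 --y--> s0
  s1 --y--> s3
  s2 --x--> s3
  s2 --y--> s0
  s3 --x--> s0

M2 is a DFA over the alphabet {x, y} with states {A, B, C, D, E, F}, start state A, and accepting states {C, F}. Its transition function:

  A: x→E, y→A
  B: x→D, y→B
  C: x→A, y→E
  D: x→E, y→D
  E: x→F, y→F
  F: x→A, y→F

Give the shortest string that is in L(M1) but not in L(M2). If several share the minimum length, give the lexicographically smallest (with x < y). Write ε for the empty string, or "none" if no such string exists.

ε

The empty string ε is accepted by M1 but not by M2.
Since ε is the unique shortest string, it is the required witness.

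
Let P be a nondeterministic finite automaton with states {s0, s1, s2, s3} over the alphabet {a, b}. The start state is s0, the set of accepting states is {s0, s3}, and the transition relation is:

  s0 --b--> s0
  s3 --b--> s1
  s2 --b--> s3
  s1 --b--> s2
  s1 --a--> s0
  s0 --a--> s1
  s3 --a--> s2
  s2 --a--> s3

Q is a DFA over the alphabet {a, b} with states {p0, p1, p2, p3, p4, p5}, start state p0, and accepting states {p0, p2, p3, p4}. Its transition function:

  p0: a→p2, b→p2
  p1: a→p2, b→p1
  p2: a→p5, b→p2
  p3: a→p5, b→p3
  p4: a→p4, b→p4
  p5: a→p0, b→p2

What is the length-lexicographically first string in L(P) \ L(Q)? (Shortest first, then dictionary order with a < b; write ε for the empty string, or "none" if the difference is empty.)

aa

The string aa is accepted by P but not by Q.
No shorter string lies in the difference, and aa is the lexicographically first length-2 string in L(P) \ L(Q).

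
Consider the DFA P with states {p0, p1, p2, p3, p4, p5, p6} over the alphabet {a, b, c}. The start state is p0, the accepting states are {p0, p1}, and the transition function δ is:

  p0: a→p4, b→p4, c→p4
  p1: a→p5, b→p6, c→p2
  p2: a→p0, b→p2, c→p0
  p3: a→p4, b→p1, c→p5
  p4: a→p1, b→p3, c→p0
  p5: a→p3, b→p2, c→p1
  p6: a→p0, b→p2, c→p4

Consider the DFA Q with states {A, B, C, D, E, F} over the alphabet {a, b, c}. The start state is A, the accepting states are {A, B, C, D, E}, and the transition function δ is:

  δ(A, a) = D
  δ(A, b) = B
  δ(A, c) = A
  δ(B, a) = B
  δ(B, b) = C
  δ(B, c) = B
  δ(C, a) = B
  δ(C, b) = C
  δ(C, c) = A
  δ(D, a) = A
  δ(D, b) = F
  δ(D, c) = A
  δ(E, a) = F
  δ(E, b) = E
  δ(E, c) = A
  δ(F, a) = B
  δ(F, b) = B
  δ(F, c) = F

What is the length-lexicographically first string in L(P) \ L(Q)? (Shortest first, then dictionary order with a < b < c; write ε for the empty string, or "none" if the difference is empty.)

The string abcc is accepted by P but not by Q.
No shorter string lies in the difference, and abcc is the lexicographically first length-4 string in L(P) \ L(Q).

abcc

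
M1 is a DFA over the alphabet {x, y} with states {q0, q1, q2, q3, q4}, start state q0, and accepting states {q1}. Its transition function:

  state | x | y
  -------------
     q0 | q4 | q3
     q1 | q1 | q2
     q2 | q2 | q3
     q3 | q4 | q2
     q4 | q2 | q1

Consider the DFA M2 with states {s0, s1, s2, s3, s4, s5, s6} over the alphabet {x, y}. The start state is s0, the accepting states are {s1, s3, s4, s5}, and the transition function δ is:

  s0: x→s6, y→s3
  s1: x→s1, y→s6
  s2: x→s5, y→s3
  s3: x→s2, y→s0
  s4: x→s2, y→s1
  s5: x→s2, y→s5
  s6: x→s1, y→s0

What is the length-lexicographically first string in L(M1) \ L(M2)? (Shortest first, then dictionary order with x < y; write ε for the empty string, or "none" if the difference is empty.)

xy

The string xy is accepted by M1 but not by M2.
No shorter string lies in the difference, and xy is the lexicographically first length-2 string in L(M1) \ L(M2).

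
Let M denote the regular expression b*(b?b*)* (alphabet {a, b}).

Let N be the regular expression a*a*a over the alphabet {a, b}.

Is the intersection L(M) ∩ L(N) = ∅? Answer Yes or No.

Converting the expression M to a DFA (subset construction, then merging equivalent states) gives the minimal DFA with states {m0, m1}, start state m0, accepting states {m0} and transitions m0: a→m1, b→m0; m1: a→m1, b→m1.
Converting the expression N to a DFA (subset construction, then merging equivalent states) gives the minimal DFA with states {n0, n1, n2}, start state n0, accepting states {n1} and transitions n0: a→n1, b→n2; n1: a→n1, b→n2; n2: a→n2, b→n2.
Exploring the product automaton M × N from the start pair (m0, n0), following both machines on each input symbol, reaches 4 state pairs: (m0, n0), (m1, n1), (m0, n2), (m1, n2).
M accepts in {m0} and N accepts in {n1}; no reachable pair has both components accepting, so no string drives both machines to acceptance simultaneously and L(M) ∩ L(N) = ∅.
So no string is accepted by both, and the intersection is empty.

Yes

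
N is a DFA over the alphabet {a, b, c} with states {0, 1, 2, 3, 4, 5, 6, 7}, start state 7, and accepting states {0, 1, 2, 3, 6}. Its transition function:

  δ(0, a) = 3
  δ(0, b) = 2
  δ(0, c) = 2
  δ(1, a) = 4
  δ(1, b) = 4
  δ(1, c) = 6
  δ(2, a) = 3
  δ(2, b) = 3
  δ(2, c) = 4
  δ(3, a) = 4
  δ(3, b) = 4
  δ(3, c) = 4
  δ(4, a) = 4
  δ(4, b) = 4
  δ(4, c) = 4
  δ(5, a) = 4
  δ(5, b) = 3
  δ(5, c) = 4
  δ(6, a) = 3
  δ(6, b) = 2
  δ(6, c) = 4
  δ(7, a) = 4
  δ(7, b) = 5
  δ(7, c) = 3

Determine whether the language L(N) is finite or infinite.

The useful states (reachable from 7 and able to reach an accepting state) are {3, 5, 7}.
Restricted to these states the transition graph has no cycle, so every accepting path has bounded length and L is finite.

finite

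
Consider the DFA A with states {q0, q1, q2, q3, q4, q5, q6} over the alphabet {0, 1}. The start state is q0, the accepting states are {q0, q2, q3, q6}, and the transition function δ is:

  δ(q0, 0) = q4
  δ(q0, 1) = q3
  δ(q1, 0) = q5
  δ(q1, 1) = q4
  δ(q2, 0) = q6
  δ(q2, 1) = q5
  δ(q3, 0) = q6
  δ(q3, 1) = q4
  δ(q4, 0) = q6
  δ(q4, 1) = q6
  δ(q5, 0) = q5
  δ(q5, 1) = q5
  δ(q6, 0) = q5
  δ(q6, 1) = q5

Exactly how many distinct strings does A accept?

7

The useful subgraph on states {q0, q3, q4, q6} is acyclic, so L(A) is finite; the longest accepting path visits 4 useful states, giving maximum string length 3.
Counting accepting paths from q0 by length: 1 of length 0, 1 of length 1, 3 of length 2, 2 of length 3. Total 7.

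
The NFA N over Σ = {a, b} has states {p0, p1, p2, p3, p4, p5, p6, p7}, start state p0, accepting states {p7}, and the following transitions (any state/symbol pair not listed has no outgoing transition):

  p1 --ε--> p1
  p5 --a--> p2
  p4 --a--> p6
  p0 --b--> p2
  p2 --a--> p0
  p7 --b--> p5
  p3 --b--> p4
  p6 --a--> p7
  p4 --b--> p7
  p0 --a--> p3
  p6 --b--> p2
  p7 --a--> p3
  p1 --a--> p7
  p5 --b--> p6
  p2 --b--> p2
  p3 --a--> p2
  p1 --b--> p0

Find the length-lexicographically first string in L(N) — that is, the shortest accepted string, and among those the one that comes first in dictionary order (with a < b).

A breadth-first search from p0 reaches an accepting state first via the path p0 → p3 → p4 → p7 on input abb.
No string of length < 3 is accepted (BFS exhausts all shorter strings without reaching an accepting state), and abb is the lexicographically least accepting string of length 3.

abb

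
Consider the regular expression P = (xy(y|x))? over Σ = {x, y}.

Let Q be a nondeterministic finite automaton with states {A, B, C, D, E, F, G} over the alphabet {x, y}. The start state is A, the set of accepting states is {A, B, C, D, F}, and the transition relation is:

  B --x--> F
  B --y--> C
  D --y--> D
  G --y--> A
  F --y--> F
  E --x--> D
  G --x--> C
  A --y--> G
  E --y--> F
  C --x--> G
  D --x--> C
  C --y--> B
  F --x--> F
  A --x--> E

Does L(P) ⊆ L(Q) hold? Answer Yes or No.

Yes

Converting the expression P to a DFA (subset construction, then merging equivalent states) gives the minimal DFA with states {p0, p1, p2, p3, p4}, start state p0, accepting states {p0, p4} and transitions p0: x→p1, y→p2; p1: x→p2, y→p3; p2: x→p2, y→p2; p3: x→p4, y→p4; p4: x→p2, y→p2.
Exploring the product automaton P × Q from the start pair (p0, A), following both machines on each input symbol, reaches 11 state pairs: (p0, A), (p1, E), (p2, G), (p2, D), (p3, F), (p2, C), (p2, A), (p4, F), (p2, B), (p2, E), (p2, F).
P accepts in {p0, p4} and Q accepts in {A, B, C, D, F}. The reachable pairs whose P-component is accepting are (p0, A), (p4, F); in each of them the Q-component is accepting too, so the product for L(P) \ L(Q) (P-component accepting, Q-component rejecting) has no reachable accepting pair and the difference is empty.
Hence every string in L(P) is also in L(Q).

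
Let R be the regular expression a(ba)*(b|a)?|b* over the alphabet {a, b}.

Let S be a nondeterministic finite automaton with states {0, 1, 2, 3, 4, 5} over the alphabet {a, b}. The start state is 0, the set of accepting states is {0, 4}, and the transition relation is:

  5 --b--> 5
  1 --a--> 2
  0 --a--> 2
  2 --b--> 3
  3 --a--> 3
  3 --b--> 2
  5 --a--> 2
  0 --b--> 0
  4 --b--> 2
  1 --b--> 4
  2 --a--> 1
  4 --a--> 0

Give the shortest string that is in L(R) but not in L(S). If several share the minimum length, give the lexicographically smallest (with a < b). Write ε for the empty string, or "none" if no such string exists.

The string a is accepted by R but not by S.
No shorter string lies in the difference, and a is the lexicographically first length-1 string in L(R) \ L(S).

a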